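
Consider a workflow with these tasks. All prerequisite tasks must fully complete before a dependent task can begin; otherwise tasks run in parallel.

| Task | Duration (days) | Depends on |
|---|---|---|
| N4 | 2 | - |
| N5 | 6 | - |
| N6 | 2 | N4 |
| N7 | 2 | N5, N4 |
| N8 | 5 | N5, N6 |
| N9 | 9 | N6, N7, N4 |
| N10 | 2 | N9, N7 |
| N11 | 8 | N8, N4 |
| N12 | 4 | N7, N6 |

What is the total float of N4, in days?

2

The longest chain is N5→N7→N9→N10 = 6+2+9+2 = 19; overall finish 19 days.
The longest chain containing N4 totals 17 days.
So N4 can slip 4 − 2 = 2 days.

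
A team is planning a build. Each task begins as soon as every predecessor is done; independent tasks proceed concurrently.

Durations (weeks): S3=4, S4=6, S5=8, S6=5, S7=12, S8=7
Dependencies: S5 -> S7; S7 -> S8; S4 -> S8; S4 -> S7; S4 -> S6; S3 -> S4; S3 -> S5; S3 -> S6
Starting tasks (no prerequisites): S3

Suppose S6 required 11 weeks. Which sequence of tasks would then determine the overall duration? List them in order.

S3, S5, S7, S8

Actual critical path: S3→S5→S7→S8 = 4+8+12+7 = 31 ⇒ 31 weeks.
The longest path through S6 is only 15 weeks, so S6 has float 16.
No other chain overtakes it, so the finish is 31 weeks.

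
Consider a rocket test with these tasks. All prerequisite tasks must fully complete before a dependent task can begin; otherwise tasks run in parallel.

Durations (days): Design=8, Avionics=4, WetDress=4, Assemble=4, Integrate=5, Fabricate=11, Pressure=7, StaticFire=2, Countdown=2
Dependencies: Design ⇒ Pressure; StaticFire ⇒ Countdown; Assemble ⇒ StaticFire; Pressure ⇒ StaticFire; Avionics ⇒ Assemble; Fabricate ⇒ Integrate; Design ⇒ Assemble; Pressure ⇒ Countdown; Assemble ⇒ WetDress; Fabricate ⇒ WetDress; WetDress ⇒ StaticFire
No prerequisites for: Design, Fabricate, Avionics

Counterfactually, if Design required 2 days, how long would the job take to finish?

19

As given, the longest chain is Design→Assemble→WetDress→StaticFire→Countdown = 8+4+4+2+2 = 20, so the finish is 20 days.
Design is on the critical path; changing it to 2 makes that path 14 days.
The binding chain switches to Fabricate→WetDress→StaticFire→Countdown = 11+4+2+2 = 19; finish 19 days.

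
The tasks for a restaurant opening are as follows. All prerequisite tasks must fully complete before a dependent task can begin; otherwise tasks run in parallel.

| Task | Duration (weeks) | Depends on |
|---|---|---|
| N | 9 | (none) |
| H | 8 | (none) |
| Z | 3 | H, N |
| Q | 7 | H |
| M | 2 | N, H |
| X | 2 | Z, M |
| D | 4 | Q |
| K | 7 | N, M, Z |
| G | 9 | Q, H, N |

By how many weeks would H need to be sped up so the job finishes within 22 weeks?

2

Current finish: 24 weeks; target: 22.
H is on every critical path, so each week cut from H cuts the finish by one (this holds down to a finish of 19).
Need 24 − 22 = 2 weeks off H → H becomes 6 weeks, finish becomes 22.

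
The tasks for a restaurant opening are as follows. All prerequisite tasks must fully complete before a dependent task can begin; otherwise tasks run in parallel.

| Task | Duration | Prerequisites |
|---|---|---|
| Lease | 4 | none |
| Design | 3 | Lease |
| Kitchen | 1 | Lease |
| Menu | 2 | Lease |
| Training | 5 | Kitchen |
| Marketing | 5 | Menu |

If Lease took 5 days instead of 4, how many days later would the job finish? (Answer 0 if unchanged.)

The binding path is Lease→Menu→Marketing = 4+2+5 = 11; finish at 11 days.
Since Lease is critical, the +1 change carries straight to that chain (now 12 days).
The critical path is still Lease→Menu→Marketing; finish is now 12 days.
Change in finish: 12 − 11 = +1 days.

1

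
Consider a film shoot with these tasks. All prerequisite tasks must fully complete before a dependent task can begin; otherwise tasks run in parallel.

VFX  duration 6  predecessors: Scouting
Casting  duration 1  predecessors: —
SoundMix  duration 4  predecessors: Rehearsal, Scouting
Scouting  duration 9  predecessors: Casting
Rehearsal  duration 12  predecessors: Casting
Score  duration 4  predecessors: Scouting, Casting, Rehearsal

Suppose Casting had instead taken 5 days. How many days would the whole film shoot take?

21

As given, the longest chain is Casting→Rehearsal→Score = 1+12+4 = 17, so the finish is 17 days.
Casting is on the critical path; changing it to 5 makes that path 21 days.
The critical path is still Casting→Rehearsal→Score; finish is now 21 days.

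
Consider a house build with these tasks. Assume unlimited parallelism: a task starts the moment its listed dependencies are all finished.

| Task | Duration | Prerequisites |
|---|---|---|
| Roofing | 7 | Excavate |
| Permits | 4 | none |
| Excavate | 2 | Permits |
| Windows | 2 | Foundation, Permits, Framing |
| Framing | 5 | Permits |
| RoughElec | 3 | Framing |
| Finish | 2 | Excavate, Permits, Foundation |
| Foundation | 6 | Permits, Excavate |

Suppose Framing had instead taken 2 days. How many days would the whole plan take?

Baseline: Permits→Excavate→Foundation→Windows = 4+2+6+2 = 14 → 14 days.
Framing is off the critical path — its longest chain is 12 days, giving 2 of slack.
That remains the longest chain; total 14 days.

14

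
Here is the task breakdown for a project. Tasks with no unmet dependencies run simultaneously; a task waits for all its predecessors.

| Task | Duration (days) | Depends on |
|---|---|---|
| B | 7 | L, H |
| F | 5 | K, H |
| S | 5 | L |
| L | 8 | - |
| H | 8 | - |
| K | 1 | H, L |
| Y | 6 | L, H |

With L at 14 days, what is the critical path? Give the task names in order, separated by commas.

L, B

Baseline: L→B = 8+7 = 15 → 15 days.
L lies on that path, so at 14 days the path becomes 21 days.
The critical path is still L→B; finish is now 21 days.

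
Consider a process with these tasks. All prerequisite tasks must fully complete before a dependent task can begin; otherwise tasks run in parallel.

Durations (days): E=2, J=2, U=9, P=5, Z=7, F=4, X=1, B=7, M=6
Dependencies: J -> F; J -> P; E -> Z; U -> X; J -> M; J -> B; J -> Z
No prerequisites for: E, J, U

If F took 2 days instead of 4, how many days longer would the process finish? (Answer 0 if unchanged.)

Critical path before the change: U→X = 9+1 = 10 giving 10 days.
F is off the critical path — its longest chain is 6 days, giving 4 of slack.
No other chain overtakes it, so the finish is 10 days.
Change in finish: 10 − 10 = +0 days.

0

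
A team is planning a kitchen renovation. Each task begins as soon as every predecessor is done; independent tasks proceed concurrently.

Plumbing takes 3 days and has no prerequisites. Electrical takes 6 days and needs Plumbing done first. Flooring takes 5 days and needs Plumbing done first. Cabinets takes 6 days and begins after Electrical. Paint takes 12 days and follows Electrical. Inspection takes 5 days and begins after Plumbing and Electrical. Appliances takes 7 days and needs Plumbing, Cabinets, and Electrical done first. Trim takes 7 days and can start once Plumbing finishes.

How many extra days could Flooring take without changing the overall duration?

Critical path: Plumbing→Electrical→Cabinets→Appliances = 3+6+6+7 = 22, so the finish is 22 days.
The longest chain containing Flooring totals 8 days.
So Flooring can slip 22 − 8 = 14 days.

14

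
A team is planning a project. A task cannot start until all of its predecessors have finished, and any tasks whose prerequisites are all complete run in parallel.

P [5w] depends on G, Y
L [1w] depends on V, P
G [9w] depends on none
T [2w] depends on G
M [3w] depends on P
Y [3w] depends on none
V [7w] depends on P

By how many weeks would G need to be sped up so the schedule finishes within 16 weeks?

Current finish: 22 weeks; target: 16.
G is on every critical path, so each week cut from G cuts the finish by one (this holds down to a finish of 16).
Need 22 − 16 = 6 weeks off G → G becomes 3 weeks, finish becomes 16.

6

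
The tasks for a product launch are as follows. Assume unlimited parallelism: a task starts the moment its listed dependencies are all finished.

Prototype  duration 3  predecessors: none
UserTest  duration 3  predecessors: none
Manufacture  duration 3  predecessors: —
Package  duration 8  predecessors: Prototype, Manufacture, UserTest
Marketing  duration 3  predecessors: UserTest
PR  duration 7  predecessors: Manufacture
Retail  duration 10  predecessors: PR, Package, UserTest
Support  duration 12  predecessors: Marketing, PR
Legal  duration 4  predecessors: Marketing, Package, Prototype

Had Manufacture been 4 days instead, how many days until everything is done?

The binding path is Manufacture→PR→Support = 3+7+12 = 22; finish at 22 days.
Manufacture lies on that path, so at 4 days the path becomes 23 days.
The critical path is still Manufacture→PR→Support; finish is now 23 days.

23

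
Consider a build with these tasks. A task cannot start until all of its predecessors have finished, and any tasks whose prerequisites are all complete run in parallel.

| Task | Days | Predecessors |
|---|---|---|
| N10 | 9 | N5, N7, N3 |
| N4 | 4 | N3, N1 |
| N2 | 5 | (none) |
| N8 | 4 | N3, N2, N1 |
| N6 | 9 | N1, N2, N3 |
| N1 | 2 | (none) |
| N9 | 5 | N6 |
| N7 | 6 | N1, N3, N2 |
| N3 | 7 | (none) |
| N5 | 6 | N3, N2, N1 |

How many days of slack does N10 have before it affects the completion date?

0

Critical path: N3→N5→N10 = 7+6+9 = 22, so the finish is 22 days.
N10 finishes as early as 22 and must finish by 22.
Slack of N10 = 13 − 13 = 0 days.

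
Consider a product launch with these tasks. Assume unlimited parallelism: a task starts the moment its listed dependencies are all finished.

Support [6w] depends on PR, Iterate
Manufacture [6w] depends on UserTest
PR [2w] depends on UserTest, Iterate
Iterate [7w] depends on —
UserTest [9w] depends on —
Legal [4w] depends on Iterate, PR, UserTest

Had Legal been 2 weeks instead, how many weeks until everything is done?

17

The binding path is UserTest→PR→Support = 9+2+6 = 17; finish at 17 weeks.
The longest path through Legal is only 15 weeks, so Legal has float 2.
That remains the longest chain; total 17 weeks.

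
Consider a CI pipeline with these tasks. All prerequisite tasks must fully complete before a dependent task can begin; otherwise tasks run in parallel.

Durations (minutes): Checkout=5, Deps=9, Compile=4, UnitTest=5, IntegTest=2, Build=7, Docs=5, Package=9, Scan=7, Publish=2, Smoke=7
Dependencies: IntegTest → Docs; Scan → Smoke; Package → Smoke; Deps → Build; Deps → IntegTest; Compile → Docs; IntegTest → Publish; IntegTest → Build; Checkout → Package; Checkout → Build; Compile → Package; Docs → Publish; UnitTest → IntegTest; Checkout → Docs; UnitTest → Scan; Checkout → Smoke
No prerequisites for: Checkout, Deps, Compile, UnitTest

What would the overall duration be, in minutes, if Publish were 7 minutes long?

Baseline: Checkout→Package→Smoke = 5+9+7 = 21 → 21 minutes.
Publish is off the critical path — its longest chain is 18 minutes, giving 3 of slack.
New critical path: Deps→IntegTest→Docs→Publish = 9+2+5+7 = 23 ⇒ 23 minutes.

23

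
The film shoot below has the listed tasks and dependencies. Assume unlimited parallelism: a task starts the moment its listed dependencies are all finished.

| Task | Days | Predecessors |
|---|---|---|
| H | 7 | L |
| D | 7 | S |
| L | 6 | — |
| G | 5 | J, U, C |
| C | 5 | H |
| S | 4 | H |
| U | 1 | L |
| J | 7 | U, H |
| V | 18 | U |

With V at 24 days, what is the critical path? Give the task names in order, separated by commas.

The binding path is L→U→V = 6+1+18 = 25; finish at 25 days.
V is on the critical path; changing it to 24 makes that path 31 days.
That remains the longest chain; total 31 days.

L, U, V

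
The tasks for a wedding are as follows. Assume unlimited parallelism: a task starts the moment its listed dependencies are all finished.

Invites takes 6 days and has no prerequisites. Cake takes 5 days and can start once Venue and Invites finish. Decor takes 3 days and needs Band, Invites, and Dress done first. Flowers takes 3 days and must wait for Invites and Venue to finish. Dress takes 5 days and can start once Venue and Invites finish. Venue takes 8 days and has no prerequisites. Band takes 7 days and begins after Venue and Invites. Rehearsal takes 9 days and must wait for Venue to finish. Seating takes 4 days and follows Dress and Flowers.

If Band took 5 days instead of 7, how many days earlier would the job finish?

Actual critical path: Venue→Band→Decor = 8+7+3 = 18 ⇒ 18 days.
Since Band is critical, the -2 change carries straight to that chain (now 16 days).
The binding chain switches to Venue→Dress→Seating = 8+5+4 = 17; finish 17 days.
Change in finish: 17 − 18 = -1 days.

1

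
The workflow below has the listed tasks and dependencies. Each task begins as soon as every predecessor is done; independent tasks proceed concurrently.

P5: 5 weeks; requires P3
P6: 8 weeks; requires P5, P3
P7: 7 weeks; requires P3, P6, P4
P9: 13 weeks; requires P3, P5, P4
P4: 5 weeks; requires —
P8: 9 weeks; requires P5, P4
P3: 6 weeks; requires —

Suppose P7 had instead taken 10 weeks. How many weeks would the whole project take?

29

The binding path is P3→P5→P6→P7 = 6+5+8+7 = 26; finish at 26 weeks.
Since P7 is critical, the +3 change carries straight to that chain (now 29 weeks).
The critical path is still P3→P5→P6→P7; finish is now 29 weeks.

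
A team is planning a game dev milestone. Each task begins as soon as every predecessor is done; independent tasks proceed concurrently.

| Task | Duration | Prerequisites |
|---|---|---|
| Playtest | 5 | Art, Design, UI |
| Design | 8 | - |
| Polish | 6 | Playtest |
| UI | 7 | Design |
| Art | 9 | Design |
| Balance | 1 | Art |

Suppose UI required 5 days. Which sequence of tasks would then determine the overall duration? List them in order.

Design, Art, Playtest, Polish

Critical path before the change: Design→Art→Playtest→Polish = 8+9+5+6 = 28 giving 28 days.
The longest path through UI is only 26 days, so UI has float 2.
No other chain overtakes it, so the finish is 28 days.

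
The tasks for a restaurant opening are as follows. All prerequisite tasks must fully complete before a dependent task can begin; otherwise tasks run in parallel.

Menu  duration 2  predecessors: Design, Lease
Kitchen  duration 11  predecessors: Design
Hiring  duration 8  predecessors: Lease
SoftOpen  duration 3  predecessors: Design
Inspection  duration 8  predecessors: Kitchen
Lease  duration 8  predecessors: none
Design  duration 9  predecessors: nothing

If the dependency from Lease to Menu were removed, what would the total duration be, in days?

28

With the dependency in place, Design→Kitchen→Inspection = 9+11+8 = 28 sets the finish at 28 days.
Dropping Lease→Menu doesn't change Menu's earliest start (9); another predecessor still binds.
After: Design→Kitchen→Inspection = 9+11+8 = 28 → 28 days.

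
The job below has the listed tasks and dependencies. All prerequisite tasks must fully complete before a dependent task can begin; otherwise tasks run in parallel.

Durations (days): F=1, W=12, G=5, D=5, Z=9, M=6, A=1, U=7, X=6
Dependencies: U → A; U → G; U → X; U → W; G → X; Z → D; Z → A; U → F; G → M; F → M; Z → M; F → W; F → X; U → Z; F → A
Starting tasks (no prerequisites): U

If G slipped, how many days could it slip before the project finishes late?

U→Z→M = 7+9+6 = 22 sets the makespan at 22 days.
Longest path through G: 18 days (earliest finish 12, latest finish 16).
Slack of G = 11 − 7 = 4 days.

4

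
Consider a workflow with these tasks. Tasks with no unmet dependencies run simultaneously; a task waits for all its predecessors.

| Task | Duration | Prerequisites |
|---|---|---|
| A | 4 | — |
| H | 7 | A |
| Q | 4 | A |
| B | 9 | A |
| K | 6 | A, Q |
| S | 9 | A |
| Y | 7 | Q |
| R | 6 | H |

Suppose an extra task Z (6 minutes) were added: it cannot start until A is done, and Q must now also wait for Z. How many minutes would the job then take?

Originally the job takes 17 minutes.
With Z inserted, Q now waits for max(A, Z).
New critical path: A→Z→Q→Y = 4+6+4+7 = 21 ⇒ 21 minutes.

21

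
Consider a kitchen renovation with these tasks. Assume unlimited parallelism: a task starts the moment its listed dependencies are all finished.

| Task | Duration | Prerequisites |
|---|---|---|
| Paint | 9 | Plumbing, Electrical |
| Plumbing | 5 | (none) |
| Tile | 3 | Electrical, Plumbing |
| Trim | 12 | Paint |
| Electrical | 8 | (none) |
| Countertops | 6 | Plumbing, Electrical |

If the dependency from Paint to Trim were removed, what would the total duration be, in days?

With the dependency in place, Electrical→Paint→Trim = 8+9+12 = 29 sets the finish at 29 days.
Without Paint→Trim, Trim's earliest start moves from 17 to 0.
After: Electrical→Paint = 8+9 = 17 → 17 days.

17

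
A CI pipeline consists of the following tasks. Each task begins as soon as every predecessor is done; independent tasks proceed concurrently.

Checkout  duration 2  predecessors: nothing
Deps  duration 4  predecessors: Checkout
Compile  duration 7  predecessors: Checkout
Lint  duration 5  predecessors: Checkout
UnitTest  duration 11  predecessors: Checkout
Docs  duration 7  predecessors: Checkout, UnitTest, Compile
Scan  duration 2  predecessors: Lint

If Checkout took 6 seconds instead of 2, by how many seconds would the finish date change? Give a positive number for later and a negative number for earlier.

Actual critical path: Checkout→UnitTest→Docs = 2+11+7 = 20 ⇒ 20 seconds.
Checkout lies on that path, so at 6 seconds the path becomes 24 seconds.
No other chain overtakes it, so the finish is 24 seconds.
Change in finish: 24 − 20 = +4 seconds.

4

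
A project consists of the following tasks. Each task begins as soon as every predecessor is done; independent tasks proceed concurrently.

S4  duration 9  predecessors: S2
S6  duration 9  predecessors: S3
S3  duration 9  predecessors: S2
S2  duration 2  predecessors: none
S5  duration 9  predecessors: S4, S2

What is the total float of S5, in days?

0

S2→S3→S6 = 2+9+9 = 20 sets the makespan at 20 days.
The longest chain containing S5 totals 20 days.
Slack of S5 = 11 − 11 = 0 days.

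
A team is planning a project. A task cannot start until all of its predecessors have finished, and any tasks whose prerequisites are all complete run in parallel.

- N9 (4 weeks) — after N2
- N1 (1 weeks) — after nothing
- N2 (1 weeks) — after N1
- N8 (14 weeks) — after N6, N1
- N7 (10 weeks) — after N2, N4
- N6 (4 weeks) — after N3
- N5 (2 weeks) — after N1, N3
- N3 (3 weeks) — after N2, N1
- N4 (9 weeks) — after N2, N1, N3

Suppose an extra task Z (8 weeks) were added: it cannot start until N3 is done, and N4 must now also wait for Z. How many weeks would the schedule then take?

Originally the schedule takes 24 weeks.
With Z inserted, N4 now waits for max(N2, N1, N3, Z).
New critical path: N1→N2→N3→Z→N4→N7 = 1+1+3+8+9+10 = 32 ⇒ 32 weeks.

32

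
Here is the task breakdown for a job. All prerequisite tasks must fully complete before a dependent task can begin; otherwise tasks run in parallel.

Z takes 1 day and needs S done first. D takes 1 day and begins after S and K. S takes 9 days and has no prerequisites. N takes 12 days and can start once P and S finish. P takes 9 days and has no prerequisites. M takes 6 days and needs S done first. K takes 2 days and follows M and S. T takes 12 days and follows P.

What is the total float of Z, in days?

The longest chain is P→N = 9+12 = 21; overall finish 21 days.
Z finishes as early as 10 and must finish by 21.
Float = 21 − 10 = 11.

11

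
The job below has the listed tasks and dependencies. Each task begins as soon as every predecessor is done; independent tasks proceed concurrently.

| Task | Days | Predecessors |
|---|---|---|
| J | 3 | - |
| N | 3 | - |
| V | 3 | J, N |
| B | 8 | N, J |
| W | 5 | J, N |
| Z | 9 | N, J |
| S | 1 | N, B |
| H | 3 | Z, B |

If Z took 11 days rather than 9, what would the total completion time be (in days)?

17

The binding path is J→Z→H = 3+9+3 = 15; finish at 15 days.
Since Z is critical, the +2 change carries straight to that chain (now 17 days).
The critical path is still J→Z→H; finish is now 17 days.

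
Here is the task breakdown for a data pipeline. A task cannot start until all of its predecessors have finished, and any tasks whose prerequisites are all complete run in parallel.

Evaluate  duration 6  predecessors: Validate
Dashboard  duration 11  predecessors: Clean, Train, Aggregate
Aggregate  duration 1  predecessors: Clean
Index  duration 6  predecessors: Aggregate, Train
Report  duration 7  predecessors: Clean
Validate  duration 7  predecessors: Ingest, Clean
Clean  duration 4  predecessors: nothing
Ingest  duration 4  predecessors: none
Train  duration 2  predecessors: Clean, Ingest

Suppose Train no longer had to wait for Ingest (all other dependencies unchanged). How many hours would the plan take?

17

With the dependency in place, Ingest→Validate→Evaluate = 4+7+6 = 17 sets the finish at 17 hours.
Dropping Ingest→Train doesn't change Train's earliest start (4); another predecessor still binds.
The longest chain is now Ingest→Validate→Evaluate = 4+7+6 = 17, so the plan takes 17 hours.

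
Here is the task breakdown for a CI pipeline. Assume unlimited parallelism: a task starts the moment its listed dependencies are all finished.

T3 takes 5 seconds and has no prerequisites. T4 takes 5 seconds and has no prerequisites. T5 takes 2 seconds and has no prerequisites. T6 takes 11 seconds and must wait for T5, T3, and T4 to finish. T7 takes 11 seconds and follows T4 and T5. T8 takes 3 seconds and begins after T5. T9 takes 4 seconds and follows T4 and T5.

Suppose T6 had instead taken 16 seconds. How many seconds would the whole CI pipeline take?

21

The binding path is T3→T6 = 5+11 = 16; finish at 16 seconds.
T6 lies on that path, so at 16 seconds the path becomes 21 seconds.
The critical path is still T3→T6; finish is now 21 seconds.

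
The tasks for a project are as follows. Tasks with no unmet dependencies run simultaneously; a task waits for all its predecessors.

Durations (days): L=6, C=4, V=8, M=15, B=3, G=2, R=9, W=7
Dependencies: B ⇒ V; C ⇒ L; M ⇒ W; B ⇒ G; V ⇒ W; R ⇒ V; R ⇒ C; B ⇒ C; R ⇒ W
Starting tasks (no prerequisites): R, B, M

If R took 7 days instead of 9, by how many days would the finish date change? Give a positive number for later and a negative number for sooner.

As given, the longest chain is R→V→W = 9+8+7 = 24, so the finish is 24 days.
R lies on that path, so at 7 days the path becomes 22 days.
No other chain overtakes it, so the finish is 22 days.
Change in finish: 22 − 24 = -2 days.

-2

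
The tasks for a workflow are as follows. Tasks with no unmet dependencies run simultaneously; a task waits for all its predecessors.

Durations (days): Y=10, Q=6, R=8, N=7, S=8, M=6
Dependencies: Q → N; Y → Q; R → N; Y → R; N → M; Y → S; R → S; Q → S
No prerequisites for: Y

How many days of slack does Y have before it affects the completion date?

Y→R→N→M = 10+8+7+6 = 31 sets the makespan at 31 days.
Y finishes as early as 10 and must finish by 10.
So Y can slip 10 − 10 = 0 days.

0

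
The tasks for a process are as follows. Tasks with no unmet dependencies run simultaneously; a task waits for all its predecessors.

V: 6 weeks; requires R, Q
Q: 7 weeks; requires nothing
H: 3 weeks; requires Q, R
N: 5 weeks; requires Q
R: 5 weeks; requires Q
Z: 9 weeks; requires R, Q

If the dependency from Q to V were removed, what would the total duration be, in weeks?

Original critical path: Q→R→Z = 7+5+9 = 21 ⇒ 21 weeks.
Dropping Q→V doesn't change V's earliest start (12); another predecessor still binds.
After: Q→R→Z = 7+5+9 = 21 → 21 weeks.

21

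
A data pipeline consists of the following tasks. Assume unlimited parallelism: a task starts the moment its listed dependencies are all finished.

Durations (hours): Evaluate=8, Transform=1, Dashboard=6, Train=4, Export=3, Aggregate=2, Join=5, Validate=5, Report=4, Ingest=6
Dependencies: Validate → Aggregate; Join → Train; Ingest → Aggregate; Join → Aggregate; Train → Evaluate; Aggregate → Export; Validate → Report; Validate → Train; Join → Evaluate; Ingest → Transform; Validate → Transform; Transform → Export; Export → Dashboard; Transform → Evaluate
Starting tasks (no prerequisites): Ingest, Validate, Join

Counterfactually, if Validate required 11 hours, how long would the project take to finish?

23

Critical path before the change: Validate→Train→Evaluate = 5+4+8 = 17 giving 17 hours.
Validate lies on that path, so at 11 hours the path becomes 23 hours.
The critical path is still Validate→Train→Evaluate; finish is now 23 hours.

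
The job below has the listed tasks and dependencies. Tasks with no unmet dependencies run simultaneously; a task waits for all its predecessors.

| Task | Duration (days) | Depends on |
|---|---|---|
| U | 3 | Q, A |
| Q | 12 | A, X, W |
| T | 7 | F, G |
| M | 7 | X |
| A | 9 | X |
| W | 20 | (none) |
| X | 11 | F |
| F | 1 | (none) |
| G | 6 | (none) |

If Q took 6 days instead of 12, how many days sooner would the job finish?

6

The binding path is F→X→A→Q→U = 1+11+9+12+3 = 36; finish at 36 days.
Since Q is critical, the -6 change carries straight to that chain (now 30 days).
The critical path is still F→X→A→Q→U; finish is now 30 days.
Change in finish: 30 − 36 = -6 days.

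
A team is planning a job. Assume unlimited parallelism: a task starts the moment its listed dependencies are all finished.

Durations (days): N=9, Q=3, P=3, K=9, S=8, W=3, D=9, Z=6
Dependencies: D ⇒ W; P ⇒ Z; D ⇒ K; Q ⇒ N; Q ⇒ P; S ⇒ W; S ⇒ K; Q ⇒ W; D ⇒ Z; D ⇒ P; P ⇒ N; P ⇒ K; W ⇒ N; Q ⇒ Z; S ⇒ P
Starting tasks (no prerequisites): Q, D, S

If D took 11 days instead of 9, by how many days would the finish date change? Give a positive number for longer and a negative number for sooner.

2

The binding path is D→P→K = 9+3+9 = 21; finish at 21 days.
D is on the critical path; changing it to 11 makes that path 23 days.
No other chain overtakes it, so the finish is 23 days.
Change in finish: 23 − 21 = +2 days.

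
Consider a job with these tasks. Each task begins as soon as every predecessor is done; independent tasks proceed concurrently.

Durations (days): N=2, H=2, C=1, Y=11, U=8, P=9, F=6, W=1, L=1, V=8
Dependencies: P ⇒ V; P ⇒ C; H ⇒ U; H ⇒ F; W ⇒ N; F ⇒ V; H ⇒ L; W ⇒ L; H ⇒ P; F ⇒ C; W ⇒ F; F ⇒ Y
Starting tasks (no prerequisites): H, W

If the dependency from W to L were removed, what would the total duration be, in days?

19

Before: longest chain H→P→V = 2+9+8 = 19, finish 19.
Dropping W→L doesn't change L's earliest start (2); another predecessor still binds.
After: H→P→V = 2+9+8 = 19 → 19 days.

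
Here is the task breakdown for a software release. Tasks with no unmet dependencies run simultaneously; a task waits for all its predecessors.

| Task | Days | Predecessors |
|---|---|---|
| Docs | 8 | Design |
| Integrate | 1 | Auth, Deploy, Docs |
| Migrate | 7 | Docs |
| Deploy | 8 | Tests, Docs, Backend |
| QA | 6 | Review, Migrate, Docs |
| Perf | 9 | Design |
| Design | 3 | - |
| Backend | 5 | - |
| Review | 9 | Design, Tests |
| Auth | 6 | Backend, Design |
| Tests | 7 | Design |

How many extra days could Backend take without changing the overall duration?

11

Critical path: Design→Tests→Review→QA = 3+7+9+6 = 25, so the finish is 25 days.
Longest path through Backend: 14 days (earliest finish 5, latest finish 16).
Slack of Backend = 11 − 0 = 11 days.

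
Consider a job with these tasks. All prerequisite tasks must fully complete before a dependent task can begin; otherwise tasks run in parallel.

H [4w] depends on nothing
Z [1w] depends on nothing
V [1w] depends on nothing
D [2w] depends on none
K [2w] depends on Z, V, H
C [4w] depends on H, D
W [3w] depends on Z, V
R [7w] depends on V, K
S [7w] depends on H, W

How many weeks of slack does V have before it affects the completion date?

Critical path: H→K→R = 4+2+7 = 13, so the finish is 13 weeks.
The longest chain containing V totals 11 weeks.
Float = 13 − 11 = 2.

2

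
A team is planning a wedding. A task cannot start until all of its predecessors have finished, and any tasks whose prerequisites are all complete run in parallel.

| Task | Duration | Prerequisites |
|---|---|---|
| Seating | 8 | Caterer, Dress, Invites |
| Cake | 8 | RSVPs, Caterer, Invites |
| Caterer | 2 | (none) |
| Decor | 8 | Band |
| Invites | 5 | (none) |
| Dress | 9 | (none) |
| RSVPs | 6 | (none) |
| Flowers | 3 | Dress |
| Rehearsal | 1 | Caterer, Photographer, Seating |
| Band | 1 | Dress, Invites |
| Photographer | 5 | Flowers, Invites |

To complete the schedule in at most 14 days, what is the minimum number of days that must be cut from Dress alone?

Current finish: 18 days; target: 14.
Dress is on every critical path, so each day cut from Dress cuts the finish by one (this holds down to a finish of 14).
Need 18 − 14 = 4 days off Dress → Dress becomes 5 days, finish becomes 14.

4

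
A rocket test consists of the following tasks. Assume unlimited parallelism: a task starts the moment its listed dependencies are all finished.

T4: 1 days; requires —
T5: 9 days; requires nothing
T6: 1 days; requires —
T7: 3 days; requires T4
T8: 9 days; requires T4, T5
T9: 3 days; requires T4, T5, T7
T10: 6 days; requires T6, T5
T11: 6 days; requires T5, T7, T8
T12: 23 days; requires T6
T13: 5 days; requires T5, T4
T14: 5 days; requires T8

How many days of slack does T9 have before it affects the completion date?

12

T5→T8→T11 = 9+9+6 = 24 sets the makespan at 24 days.
T9 finishes as early as 12 and must finish by 24.
Slack of T9 = 21 − 9 = 12 days.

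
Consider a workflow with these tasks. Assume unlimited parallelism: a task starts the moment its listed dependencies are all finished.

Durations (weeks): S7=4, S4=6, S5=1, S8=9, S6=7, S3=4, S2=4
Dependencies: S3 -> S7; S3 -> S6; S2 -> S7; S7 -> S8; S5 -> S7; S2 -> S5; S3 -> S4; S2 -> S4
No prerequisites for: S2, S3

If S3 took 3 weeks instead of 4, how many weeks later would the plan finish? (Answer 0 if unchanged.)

Baseline: S2→S5→S7→S8 = 4+1+4+9 = 18 → 18 weeks.
S3 is off the critical path — its longest chain is 17 weeks, giving 1 of slack.
No other chain overtakes it, so the finish is 18 weeks.
Change in finish: 18 − 18 = +0 weeks.

0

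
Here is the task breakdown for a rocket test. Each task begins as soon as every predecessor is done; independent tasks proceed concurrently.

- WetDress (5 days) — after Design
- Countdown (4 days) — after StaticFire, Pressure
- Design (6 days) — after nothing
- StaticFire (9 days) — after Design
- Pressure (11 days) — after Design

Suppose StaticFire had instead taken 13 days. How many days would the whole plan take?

23

As given, the longest chain is Design→Pressure→Countdown = 6+11+4 = 21, so the finish is 21 days.
StaticFire has 2 days of float (longest path through it is 19).
The binding chain switches to Design→StaticFire→Countdown = 6+13+4 = 23; finish 23 days.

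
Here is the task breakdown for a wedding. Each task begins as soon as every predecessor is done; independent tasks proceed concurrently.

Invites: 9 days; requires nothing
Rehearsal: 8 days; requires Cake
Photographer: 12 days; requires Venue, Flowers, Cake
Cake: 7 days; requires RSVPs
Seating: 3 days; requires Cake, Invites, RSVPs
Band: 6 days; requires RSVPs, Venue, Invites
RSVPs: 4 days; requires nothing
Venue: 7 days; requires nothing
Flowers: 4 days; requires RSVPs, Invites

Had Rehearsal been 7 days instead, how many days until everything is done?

25

Actual critical path: Invites→Flowers→Photographer = 9+4+12 = 25 ⇒ 25 days.
Rehearsal has 6 days of float (longest path through it is 19).
That remains the longest chain; total 25 days.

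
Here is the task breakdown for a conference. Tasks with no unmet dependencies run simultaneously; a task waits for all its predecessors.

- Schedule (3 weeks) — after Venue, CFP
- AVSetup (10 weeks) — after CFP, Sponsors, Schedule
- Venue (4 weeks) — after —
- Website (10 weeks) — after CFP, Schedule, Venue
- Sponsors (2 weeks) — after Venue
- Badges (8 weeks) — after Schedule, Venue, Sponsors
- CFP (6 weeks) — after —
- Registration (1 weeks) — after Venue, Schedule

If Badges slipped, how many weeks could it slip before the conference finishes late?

CFP→Schedule→Website = 6+3+10 = 19 sets the makespan at 19 weeks.
The longest chain containing Badges totals 17 weeks.
Slack of Badges = 11 − 9 = 2 weeks.

2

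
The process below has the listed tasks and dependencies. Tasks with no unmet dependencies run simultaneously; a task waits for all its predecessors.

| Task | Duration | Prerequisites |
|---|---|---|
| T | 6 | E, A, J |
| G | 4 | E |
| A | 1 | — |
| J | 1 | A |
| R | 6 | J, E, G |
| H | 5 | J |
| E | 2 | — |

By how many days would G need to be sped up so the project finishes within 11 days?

Current finish: 12 days; target: 11.
G is on every critical path, so each day cut from G cuts the finish by one (this holds down to a finish of 9).
Need 12 − 11 = 1 day off G → G becomes 3 days, finish becomes 11.

1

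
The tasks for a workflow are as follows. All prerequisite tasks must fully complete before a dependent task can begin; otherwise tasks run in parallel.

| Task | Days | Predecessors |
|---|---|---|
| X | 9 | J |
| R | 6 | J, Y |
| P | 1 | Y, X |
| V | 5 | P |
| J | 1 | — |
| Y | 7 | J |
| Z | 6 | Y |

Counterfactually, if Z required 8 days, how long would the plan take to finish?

Baseline: J→X→P→V = 1+9+1+5 = 16 → 16 days.
Z has 2 days of float (longest path through it is 14).
No other chain overtakes it, so the finish is 16 days.

16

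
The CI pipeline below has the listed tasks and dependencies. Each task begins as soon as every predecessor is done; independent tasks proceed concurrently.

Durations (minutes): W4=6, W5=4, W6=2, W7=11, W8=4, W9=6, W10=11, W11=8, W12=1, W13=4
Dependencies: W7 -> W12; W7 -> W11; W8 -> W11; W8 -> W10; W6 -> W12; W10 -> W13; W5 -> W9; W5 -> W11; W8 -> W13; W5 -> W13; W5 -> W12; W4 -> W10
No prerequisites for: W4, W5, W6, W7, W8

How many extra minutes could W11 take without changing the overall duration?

The longest chain is W4→W10→W13 = 6+11+4 = 21; overall finish 21 minutes.
The longest chain containing W11 totals 19 minutes.
Float = 21 − 19 = 2.

2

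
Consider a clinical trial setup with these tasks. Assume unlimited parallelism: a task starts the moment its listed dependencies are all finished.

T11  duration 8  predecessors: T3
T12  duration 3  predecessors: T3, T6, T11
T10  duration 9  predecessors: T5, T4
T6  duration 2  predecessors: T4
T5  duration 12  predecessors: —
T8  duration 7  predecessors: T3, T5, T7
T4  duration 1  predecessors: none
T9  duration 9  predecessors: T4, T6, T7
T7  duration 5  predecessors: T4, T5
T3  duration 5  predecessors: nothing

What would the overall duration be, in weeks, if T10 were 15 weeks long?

Baseline: T5→T7→T9 = 12+5+9 = 26 → 26 weeks.
The longest path through T10 is only 21 weeks, so T10 has float 5.
The binding chain switches to T5→T10 = 12+15 = 27; finish 27 weeks.

27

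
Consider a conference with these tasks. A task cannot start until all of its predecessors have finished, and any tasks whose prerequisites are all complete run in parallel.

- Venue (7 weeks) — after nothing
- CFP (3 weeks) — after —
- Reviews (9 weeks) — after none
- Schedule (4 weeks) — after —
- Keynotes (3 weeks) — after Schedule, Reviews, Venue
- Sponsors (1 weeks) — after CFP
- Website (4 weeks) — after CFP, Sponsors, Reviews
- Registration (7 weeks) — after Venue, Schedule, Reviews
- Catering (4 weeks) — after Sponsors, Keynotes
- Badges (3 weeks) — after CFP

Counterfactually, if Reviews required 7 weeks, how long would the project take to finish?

The binding path is Reviews→Keynotes→Catering = 9+3+4 = 16; finish at 16 weeks.
Since Reviews is critical, the -2 change carries straight to that chain (now 14 weeks).
Now Venue→Keynotes→Catering = 7+3+4 = 14 is longest, so the finish becomes 14 weeks.

14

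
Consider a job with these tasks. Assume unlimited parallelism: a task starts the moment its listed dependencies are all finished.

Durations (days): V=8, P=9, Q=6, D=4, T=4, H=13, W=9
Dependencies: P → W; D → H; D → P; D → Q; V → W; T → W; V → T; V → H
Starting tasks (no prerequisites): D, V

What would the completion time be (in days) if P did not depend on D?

21

Original critical path: D→P→W = 4+9+9 = 22 ⇒ 22 days.
Without D→P, P's earliest start moves from 4 to 0.
New critical path: V→T→W = 8+4+9 = 21 ⇒ 21 days.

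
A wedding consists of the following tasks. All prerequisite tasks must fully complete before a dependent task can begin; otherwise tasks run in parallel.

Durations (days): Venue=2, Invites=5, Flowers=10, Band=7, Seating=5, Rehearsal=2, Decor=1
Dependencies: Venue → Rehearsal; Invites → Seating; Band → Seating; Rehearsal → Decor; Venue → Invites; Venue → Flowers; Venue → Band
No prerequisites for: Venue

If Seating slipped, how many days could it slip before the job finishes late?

0

Venue→Band→Seating = 2+7+5 = 14 sets the makespan at 14 days.
Longest path through Seating: 14 days (earliest finish 14, latest finish 14).
Slack of Seating = 9 − 9 = 0 days.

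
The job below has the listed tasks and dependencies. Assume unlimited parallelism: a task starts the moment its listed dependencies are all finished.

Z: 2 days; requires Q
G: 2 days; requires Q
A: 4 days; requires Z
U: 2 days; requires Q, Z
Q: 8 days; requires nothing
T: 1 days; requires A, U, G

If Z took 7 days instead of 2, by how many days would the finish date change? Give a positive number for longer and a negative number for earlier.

Baseline: Q→Z→A→T = 8+2+4+1 = 15 → 15 days.
Z lies on that path, so at 7 days the path becomes 20 days.
The critical path is still Q→Z→A→T; finish is now 20 days.
Change in finish: 20 − 15 = +5 days.

5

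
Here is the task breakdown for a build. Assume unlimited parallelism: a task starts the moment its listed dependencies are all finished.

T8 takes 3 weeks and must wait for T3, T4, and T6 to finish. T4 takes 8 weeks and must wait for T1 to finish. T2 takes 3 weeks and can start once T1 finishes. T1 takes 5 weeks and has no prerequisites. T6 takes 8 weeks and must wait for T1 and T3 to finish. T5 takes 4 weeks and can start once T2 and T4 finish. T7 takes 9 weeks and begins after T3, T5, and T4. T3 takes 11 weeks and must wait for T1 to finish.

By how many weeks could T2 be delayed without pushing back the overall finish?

6

Critical path: T1→T3→T6→T8 = 5+11+8+3 = 27, so the finish is 27 weeks.
The longest chain containing T2 totals 21 weeks.
Slack of T2 = 11 − 5 = 6 weeks.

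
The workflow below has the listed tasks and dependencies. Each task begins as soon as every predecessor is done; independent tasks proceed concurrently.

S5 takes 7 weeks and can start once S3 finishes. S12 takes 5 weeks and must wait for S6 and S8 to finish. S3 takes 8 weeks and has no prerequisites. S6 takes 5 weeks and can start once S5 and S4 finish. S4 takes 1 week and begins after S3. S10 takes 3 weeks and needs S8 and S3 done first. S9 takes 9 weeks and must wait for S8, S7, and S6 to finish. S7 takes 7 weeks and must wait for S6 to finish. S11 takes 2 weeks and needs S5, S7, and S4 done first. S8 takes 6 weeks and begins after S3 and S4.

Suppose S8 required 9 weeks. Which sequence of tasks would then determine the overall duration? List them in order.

S3, S5, S6, S7, S9

Actual critical path: S3→S5→S6→S7→S9 = 8+7+5+7+9 = 36 ⇒ 36 weeks.
The longest path through S8 is only 24 weeks, so S8 has float 12.
No other chain overtakes it, so the finish is 36 weeks.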